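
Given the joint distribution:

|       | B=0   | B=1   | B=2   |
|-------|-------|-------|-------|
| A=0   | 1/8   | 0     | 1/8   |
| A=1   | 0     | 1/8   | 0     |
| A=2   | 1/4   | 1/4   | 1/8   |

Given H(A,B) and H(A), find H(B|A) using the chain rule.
From the chain rule: H(A,B) = H(A) + H(B|A)
Therefore: H(B|A) = H(A,B) - H(A)

H(A,B) = -[(1/8)·log₂(1/8) + (1/8)·log₂(1/8) + (1/8)·log₂(1/8) + (1/4)·log₂(1/4) + (1/4)·log₂(1/4) + (1/8)·log₂(1/8)]
  = 0.3750 + 0.3750 + 0.3750 + 0.5000 + 0.5000 + 0.3750
  = 2.5000 bits
Marginal P(A) (row sums):
  P(A=0) = 1/8 + 0 + 1/8 = 1/4
  P(A=1) = 0 + 1/8 + 0 = 1/8
  P(A=2) = 1/4 + 1/4 + 1/8 = 5/8
H(A) = -[(1/4)·log₂(1/4) + (1/8)·log₂(1/8) + (5/8)·log₂(5/8)]
  = 0.5000 + 0.3750 + 0.4238
  = 1.2988 bits

H(B|A) = 2.5000 - 1.2988 = 1.2012 bits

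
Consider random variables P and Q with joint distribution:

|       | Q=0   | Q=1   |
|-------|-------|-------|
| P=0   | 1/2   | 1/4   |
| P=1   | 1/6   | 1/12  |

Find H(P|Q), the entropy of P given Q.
Marginal P(Q) (column sums):
  P(Q=0) = 1/2 + 1/6 = 2/3
  P(Q=1) = 1/4 + 1/12 = 1/3

H(P|Q) = -Σ P(P,Q)·log₂ P(P|Q), where P(P|Q) = P(P,Q) / P(Q)
  (P=0,Q=0): P(P|Q) = (1/2)/(2/3) = 3/4;  -(1/2)·log₂(3/4) = 0.2075
  (P=0,Q=1): P(P|Q) = (1/4)/(1/3) = 3/4;  -(1/4)·log₂(3/4) = 0.1038
  (P=1,Q=0): P(P|Q) = (1/6)/(2/3) = 1/4;  -(1/6)·log₂(1/4) = 0.3333
  (P=1,Q=1): P(P|Q) = (1/12)/(1/3) = 1/4;  -(1/12)·log₂(1/4) = 0.1667
H(P|Q) = 0.2075 + 0.1038 + 0.3333 + 0.1667
  = 0.8113 bits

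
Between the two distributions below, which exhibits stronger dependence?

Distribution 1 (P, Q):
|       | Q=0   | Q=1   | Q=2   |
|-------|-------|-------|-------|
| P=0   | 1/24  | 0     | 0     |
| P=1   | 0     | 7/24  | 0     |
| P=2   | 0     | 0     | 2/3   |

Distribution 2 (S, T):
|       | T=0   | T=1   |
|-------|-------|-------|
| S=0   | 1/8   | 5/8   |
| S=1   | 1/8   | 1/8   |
Distribution 1 (P, Q):
Marginal P(P) (row sums):
  P(P=0) = 1/24 + 0 + 0 = 1/24
  P(P=1) = 0 + 7/24 + 0 = 7/24
  P(P=2) = 0 + 0 + 2/3 = 2/3
Marginal P(Q) (column sums):
  P(Q=0) = 1/24 + 0 + 0 = 1/24
  P(Q=1) = 0 + 7/24 + 0 = 7/24
  P(Q=2) = 0 + 0 + 2/3 = 2/3

H(P) = -[(1/24)·log₂(1/24) + (7/24)·log₂(7/24) + (2/3)·log₂(2/3)]
  = 0.1910 + 0.5185 + 0.3900
  = 1.0995 bits
H(Q) = -[(1/24)·log₂(1/24) + (7/24)·log₂(7/24) + (2/3)·log₂(2/3)]
  = 0.1910 + 0.5185 + 0.3900
  = 1.0995 bits
H(P,Q) = -[(1/24)·log₂(1/24) + (7/24)·log₂(7/24) + (2/3)·log₂(2/3)]
  = 0.1910 + 0.5185 + 0.3900
  = 1.0995 bits

I(P;Q) = H(P) + H(Q) - H(P,Q)
  = 1.0995 + 1.0995 - 1.0995
  = 1.0995 bits

Distribution 2 (S, T):
Marginal P(S) (row sums):
  P(S=0) = 1/8 + 5/8 = 3/4
  P(S=1) = 1/8 + 1/8 = 1/4
Marginal P(T) (column sums):
  P(T=0) = 1/8 + 1/8 = 1/4
  P(T=1) = 5/8 + 1/8 = 3/4

H(S) = -[(3/4)·log₂(3/4) + (1/4)·log₂(1/4)]
  = 0.3113 + 0.5000
  = 0.8113 bits
H(T) = -[(1/4)·log₂(1/4) + (3/4)·log₂(3/4)]
  = 0.5000 + 0.3113
  = 0.8113 bits
H(S,T) = -[(1/8)·log₂(1/8) + (5/8)·log₂(5/8) + (1/8)·log₂(1/8) + (1/8)·log₂(1/8)]
  = 0.3750 + 0.4238 + 0.3750 + 0.3750
  = 1.5488 bits

I(S;T) = H(S) + H(T) - H(S,T)
  = 0.8113 + 0.8113 - 1.5488
  = 0.0738 bits

I(P;Q) = 1.0995 bits > I(S;T) = 0.0738 bits, so (P, Q) has the higher mutual information (stronger dependence).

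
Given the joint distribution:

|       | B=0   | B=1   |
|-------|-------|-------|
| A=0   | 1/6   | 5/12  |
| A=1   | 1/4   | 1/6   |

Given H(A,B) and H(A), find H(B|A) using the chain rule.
From the chain rule: H(A,B) = H(A) + H(B|A)
Therefore: H(B|A) = H(A,B) - H(A)

H(A,B) = -[(1/6)·log₂(1/6) + (5/12)·log₂(5/12) + (1/4)·log₂(1/4) + (1/6)·log₂(1/6)]
  = 0.4308 + 0.5263 + 0.5000 + 0.4308
  = 1.8879 bits
Marginal P(A) (row sums):
  P(A=0) = 1/6 + 5/12 = 7/12
  P(A=1) = 1/4 + 1/6 = 5/12
H(A) = -[(7/12)·log₂(7/12) + (5/12)·log₂(5/12)]
  = 0.4536 + 0.5263
  = 0.9799 bits

H(B|A) = 1.8879 - 0.9799 = 0.9080 bits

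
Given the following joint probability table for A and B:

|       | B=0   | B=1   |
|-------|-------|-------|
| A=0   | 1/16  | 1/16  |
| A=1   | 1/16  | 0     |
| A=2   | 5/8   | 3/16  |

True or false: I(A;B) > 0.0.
Marginal P(A) (row sums):
  P(A=0) = 1/16 + 1/16 = 1/8
  P(A=1) = 1/16 + 0 = 1/16
  P(A=2) = 5/8 + 3/16 = 13/16
Marginal P(B) (column sums):
  P(B=0) = 1/16 + 1/16 + 5/8 = 3/4
  P(B=1) = 1/16 + 0 + 3/16 = 1/4

H(A) = -[(1/8)·log₂(1/8) + (1/16)·log₂(1/16) + (13/16)·log₂(13/16)]
  = 0.3750 + 0.2500 + 0.2434
  = 0.8684 bits
H(B) = -[(3/4)·log₂(3/4) + (1/4)·log₂(1/4)]
  = 0.3113 + 0.5000
  = 0.8113 bits
H(A,B) = -[(1/16)·log₂(1/16) + (1/16)·log₂(1/16) + (1/16)·log₂(1/16) + (5/8)·log₂(5/8) + (3/16)·log₂(3/16)]
  = 0.2500 + 0.2500 + 0.2500 + 0.4238 + 0.4528
  = 1.6266 bits

I(A;B) = H(A) + H(B) - H(A,B)
  = 0.8684 + 0.8113 - 1.6266
  = 0.0531 bits

True. I(A;B) = 0.0531 bits, which is > 0.0 bits.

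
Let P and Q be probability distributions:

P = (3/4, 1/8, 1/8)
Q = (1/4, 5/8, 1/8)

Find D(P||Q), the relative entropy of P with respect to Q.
D(P||Q) = Σ P(i) log₂(P(i)/Q(i))
  i=0: (3/4) × log₂((3/4)/(1/4)) = (3/4) × log₂(3) = 1.1887
  i=1: (1/8) × log₂((1/8)/(5/8)) = (1/8) × log₂(1/5) = -0.2902
  i=2: (1/8) × log₂((1/8)/(1/8)) = (1/8) × log₂(1) = 0.0000
D(P||Q) = 1.1887 - 0.2902 + 0.0000
  = 0.8985 bits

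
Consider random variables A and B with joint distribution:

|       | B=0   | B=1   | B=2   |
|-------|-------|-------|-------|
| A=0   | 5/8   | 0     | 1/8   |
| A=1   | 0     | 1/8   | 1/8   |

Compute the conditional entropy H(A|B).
Marginal P(B) (column sums):
  P(B=0) = 5/8 + 0 = 5/8
  P(B=1) = 0 + 1/8 = 1/8
  P(B=2) = 1/8 + 1/8 = 1/4

H(A|B) = -Σ P(A,B)·log₂ P(A|B), where P(A|B) = P(A,B) / P(B)
  (cells with P(A,B) = 0 contribute 0)
  (A=0,B=0): P(A|B) = (5/8)/(5/8) = 1;  -(5/8)·log₂(1) = 0.0000
  (A=0,B=2): P(A|B) = (1/8)/(1/4) = 1/2;  -(1/8)·log₂(1/2) = 0.1250
  (A=1,B=1): P(A|B) = (1/8)/(1/8) = 1;  -(1/8)·log₂(1) = 0.0000
  (A=1,B=2): P(A|B) = (1/8)/(1/4) = 1/2;  -(1/8)·log₂(1/2) = 0.1250
H(A|B) = 0.0000 + 0.1250 + 0.0000 + 0.1250
  = 0.2500 bits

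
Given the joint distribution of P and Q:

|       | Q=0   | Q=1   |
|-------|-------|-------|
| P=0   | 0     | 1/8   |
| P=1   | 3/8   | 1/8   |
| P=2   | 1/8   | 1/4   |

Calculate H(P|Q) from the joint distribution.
Marginal P(Q) (column sums):
  P(Q=0) = 0 + 3/8 + 1/8 = 1/2
  P(Q=1) = 1/8 + 1/8 + 1/4 = 1/2

H(P|Q) = -Σ P(P,Q)·log₂ P(P|Q), where P(P|Q) = P(P,Q) / P(Q)
  (cells with P(P,Q) = 0 contribute 0)
  (P=0,Q=1): P(P|Q) = (1/8)/(1/2) = 1/4;  -(1/8)·log₂(1/4) = 0.2500
  (P=1,Q=0): P(P|Q) = (3/8)/(1/2) = 3/4;  -(3/8)·log₂(3/4) = 0.1556
  (P=1,Q=1): P(P|Q) = (1/8)/(1/2) = 1/4;  -(1/8)·log₂(1/4) = 0.2500
  (P=2,Q=0): P(P|Q) = (1/8)/(1/2) = 1/4;  -(1/8)·log₂(1/4) = 0.2500
  (P=2,Q=1): P(P|Q) = (1/4)/(1/2) = 1/2;  -(1/4)·log₂(1/2) = 0.2500
H(P|Q) = 0.2500 + 0.1556 + 0.2500 + 0.2500 + 0.2500
  = 1.1556 bits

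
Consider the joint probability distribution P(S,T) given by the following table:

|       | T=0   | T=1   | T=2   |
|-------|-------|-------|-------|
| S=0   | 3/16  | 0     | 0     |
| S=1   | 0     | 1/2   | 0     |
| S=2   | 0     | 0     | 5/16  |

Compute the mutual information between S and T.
Marginal P(S) (row sums):
  P(S=0) = 3/16 + 0 + 0 = 3/16
  P(S=1) = 0 + 1/2 + 0 = 1/2
  P(S=2) = 0 + 0 + 5/16 = 5/16
Marginal P(T) (column sums):
  P(T=0) = 3/16 + 0 + 0 = 3/16
  P(T=1) = 0 + 1/2 + 0 = 1/2
  P(T=2) = 0 + 0 + 5/16 = 5/16

H(S) = -[(3/16)·log₂(3/16) + (1/2)·log₂(1/2) + (5/16)·log₂(5/16)]
  = 0.4528 + 0.5000 + 0.5244
  = 1.4772 bits
H(T) = -[(3/16)·log₂(3/16) + (1/2)·log₂(1/2) + (5/16)·log₂(5/16)]
  = 0.4528 + 0.5000 + 0.5244
  = 1.4772 bits
H(S,T) = -[(3/16)·log₂(3/16) + (1/2)·log₂(1/2) + (5/16)·log₂(5/16)]
  = 0.4528 + 0.5000 + 0.5244
  = 1.4772 bits

I(S;T) = H(S) + H(T) - H(S,T)
  = 1.4772 + 1.4772 - 1.4772
  = 1.4772 bits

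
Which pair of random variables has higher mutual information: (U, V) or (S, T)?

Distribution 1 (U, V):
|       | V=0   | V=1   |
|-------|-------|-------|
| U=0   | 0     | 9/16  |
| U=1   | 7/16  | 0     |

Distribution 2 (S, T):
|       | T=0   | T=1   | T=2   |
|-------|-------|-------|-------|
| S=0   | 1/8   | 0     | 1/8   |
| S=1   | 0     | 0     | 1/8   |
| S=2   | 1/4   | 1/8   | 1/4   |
Distribution 1 (U, V):
Marginal P(U) (row sums):
  P(U=0) = 0 + 9/16 = 9/16
  P(U=1) = 7/16 + 0 = 7/16
Marginal P(V) (column sums):
  P(V=0) = 0 + 7/16 = 7/16
  P(V=1) = 9/16 + 0 = 9/16

H(U) = -[(9/16)·log₂(9/16) + (7/16)·log₂(7/16)]
  = 0.4669 + 0.5218
  = 0.9887 bits
H(V) = -[(7/16)·log₂(7/16) + (9/16)·log₂(9/16)]
  = 0.5218 + 0.4669
  = 0.9887 bits
H(U,V) = -[(9/16)·log₂(9/16) + (7/16)·log₂(7/16)]
  = 0.4669 + 0.5218
  = 0.9887 bits

I(U;V) = H(U) + H(V) - H(U,V)
  = 0.9887 + 0.9887 - 0.9887
  = 0.9887 bits

Distribution 2 (S, T):
Marginal P(S) (row sums):
  P(S=0) = 1/8 + 0 + 1/8 = 1/4
  P(S=1) = 0 + 0 + 1/8 = 1/8
  P(S=2) = 1/4 + 1/8 + 1/4 = 5/8
Marginal P(T) (column sums):
  P(T=0) = 1/8 + 0 + 1/4 = 3/8
  P(T=1) = 0 + 0 + 1/8 = 1/8
  P(T=2) = 1/8 + 1/8 + 1/4 = 1/2

H(S) = -[(1/4)·log₂(1/4) + (1/8)·log₂(1/8) + (5/8)·log₂(5/8)]
  = 0.5000 + 0.3750 + 0.4238
  = 1.2988 bits
H(T) = -[(3/8)·log₂(3/8) + (1/8)·log₂(1/8) + (1/2)·log₂(1/2)]
  = 0.5306 + 0.3750 + 0.5000
  = 1.4056 bits
H(S,T) = -[(1/8)·log₂(1/8) + (1/8)·log₂(1/8) + (1/8)·log₂(1/8) + (1/4)·log₂(1/4) + (1/8)·log₂(1/8) + (1/4)·log₂(1/4)]
  = 0.3750 + 0.3750 + 0.3750 + 0.5000 + 0.3750 + 0.5000
  = 2.5000 bits

I(S;T) = H(S) + H(T) - H(S,T)
  = 1.2988 + 1.4056 - 2.5000
  = 0.2044 bits

I(U;V) = 0.9887 bits > I(S;T) = 0.2044 bits, so (U, V) has the higher mutual information (stronger dependence).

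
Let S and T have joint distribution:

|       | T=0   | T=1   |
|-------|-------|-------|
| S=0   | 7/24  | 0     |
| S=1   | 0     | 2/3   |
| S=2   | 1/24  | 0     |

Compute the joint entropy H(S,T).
H(S,T) = -Σ P(S,T) log₂ P(S,T), summed over the non-zero cells:
H(S,T) = -[(7/24)·log₂(7/24) + (2/3)·log₂(2/3) + (1/24)·log₂(1/24)]
  = 0.5185 + 0.3900 + 0.1910
  = 1.0995 bits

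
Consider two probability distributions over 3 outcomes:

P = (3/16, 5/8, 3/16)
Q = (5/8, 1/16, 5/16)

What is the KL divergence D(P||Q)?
D(P||Q) = Σ P(i) log₂(P(i)/Q(i))
  i=0: (3/16) × log₂((3/16)/(5/8)) = (3/16) × log₂(3/10) = -0.3257
  i=1: (5/8) × log₂((5/8)/(1/16)) = (5/8) × log₂(10) = 2.0762
  i=2: (3/16) × log₂((3/16)/(5/16)) = (3/16) × log₂(3/5) = -0.1382
D(P||Q) = -0.3257 + 2.0762 - 0.1382
  = 1.6123 bits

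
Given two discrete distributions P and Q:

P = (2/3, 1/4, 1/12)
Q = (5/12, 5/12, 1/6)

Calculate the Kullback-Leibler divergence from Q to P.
D(P||Q) = Σ P(i) log₂(P(i)/Q(i))
  i=0: (2/3) × log₂((2/3)/(5/12)) = (2/3) × log₂(8/5) = 0.4520
  i=1: (1/4) × log₂((1/4)/(5/12)) = (1/4) × log₂(3/5) = -0.1842
  i=2: (1/12) × log₂((1/12)/(1/6)) = (1/12) × log₂(1/2) = -0.0833
D(P||Q) = 0.4520 - 0.1842 - 0.0833
  = 0.1845 bits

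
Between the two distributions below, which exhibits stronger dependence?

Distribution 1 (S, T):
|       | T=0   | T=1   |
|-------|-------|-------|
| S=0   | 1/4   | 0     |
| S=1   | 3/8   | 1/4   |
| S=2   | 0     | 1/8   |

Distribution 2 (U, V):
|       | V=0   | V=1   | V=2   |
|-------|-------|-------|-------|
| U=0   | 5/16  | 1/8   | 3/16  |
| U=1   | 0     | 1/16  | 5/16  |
Distribution 1 (S, T):
Marginal P(S) (row sums):
  P(S=0) = 1/4 + 0 = 1/4
  P(S=1) = 3/8 + 1/4 = 5/8
  P(S=2) = 0 + 1/8 = 1/8
Marginal P(T) (column sums):
  P(T=0) = 1/4 + 3/8 + 0 = 5/8
  P(T=1) = 0 + 1/4 + 1/8 = 3/8

H(S) = -[(1/4)·log₂(1/4) + (5/8)·log₂(5/8) + (1/8)·log₂(1/8)]
  = 0.5000 + 0.4238 + 0.3750
  = 1.2988 bits
H(T) = -[(5/8)·log₂(5/8) + (3/8)·log₂(3/8)]
  = 0.4238 + 0.5306
  = 0.9544 bits
H(S,T) = -[(1/4)·log₂(1/4) + (3/8)·log₂(3/8) + (1/4)·log₂(1/4) + (1/8)·log₂(1/8)]
  = 0.5000 + 0.5306 + 0.5000 + 0.3750
  = 1.9056 bits

I(S;T) = H(S) + H(T) - H(S,T)
  = 1.2988 + 0.9544 - 1.9056
  = 0.3476 bits

Distribution 2 (U, V):
Marginal P(U) (row sums):
  P(U=0) = 5/16 + 1/8 + 3/16 = 5/8
  P(U=1) = 0 + 1/16 + 5/16 = 3/8
Marginal P(V) (column sums):
  P(V=0) = 5/16 + 0 = 5/16
  P(V=1) = 1/8 + 1/16 = 3/16
  P(V=2) = 3/16 + 5/16 = 1/2

H(U) = -[(5/8)·log₂(5/8) + (3/8)·log₂(3/8)]
  = 0.4238 + 0.5306
  = 0.9544 bits
H(V) = -[(5/16)·log₂(5/16) + (3/16)·log₂(3/16) + (1/2)·log₂(1/2)]
  = 0.5244 + 0.4528 + 0.5000
  = 1.4772 bits
H(U,V) = -[(5/16)·log₂(5/16) + (1/8)·log₂(1/8) + (3/16)·log₂(3/16) + (1/16)·log₂(1/16) + (5/16)·log₂(5/16)]
  = 0.5244 + 0.3750 + 0.4528 + 0.2500 + 0.5244
  = 2.1266 bits

I(U;V) = H(U) + H(V) - H(U,V)
  = 0.9544 + 1.4772 - 2.1266
  = 0.3050 bits

I(S;T) = 0.3476 bits > I(U;V) = 0.3050 bits, so (S, T) has the higher mutual information (stronger dependence).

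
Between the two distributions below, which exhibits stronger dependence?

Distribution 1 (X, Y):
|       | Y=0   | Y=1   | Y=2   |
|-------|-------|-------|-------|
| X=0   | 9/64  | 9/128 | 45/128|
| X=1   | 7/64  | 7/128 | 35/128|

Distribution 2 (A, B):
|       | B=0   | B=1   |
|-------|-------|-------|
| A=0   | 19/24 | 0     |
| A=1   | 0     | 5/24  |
Distribution 1 (X, Y):
Marginal P(X) (row sums):
  P(X=0) = 9/64 + 9/128 + 45/128 = 9/16
  P(X=1) = 7/64 + 7/128 + 35/128 = 7/16
Marginal P(Y) (column sums):
  P(Y=0) = 9/64 + 7/64 = 1/4
  P(Y=1) = 9/128 + 7/128 = 1/8
  P(Y=2) = 45/128 + 35/128 = 5/8

H(X) = -[(9/16)·log₂(9/16) + (7/16)·log₂(7/16)]
  = 0.4669 + 0.5218
  = 0.9887 bits
H(Y) = -[(1/4)·log₂(1/4) + (1/8)·log₂(1/8) + (5/8)·log₂(5/8)]
  = 0.5000 + 0.3750 + 0.4238
  = 1.2988 bits
H(X,Y) = -[(9/64)·log₂(9/64) + (9/128)·log₂(9/128) + (45/128)·log₂(45/128) + (7/64)·log₂(7/64) + (7/128)·log₂(7/128) + (35/128)·log₂(35/128)]
  = 0.3980 + 0.2693 + 0.5302 + 0.3492 + 0.2293 + 0.5115
  = 2.2875 bits

I(X;Y) = H(X) + H(Y) - H(X,Y)
  = 0.9887 + 1.2988 - 2.2875
  = 0.0000 bits

Distribution 2 (A, B):
Marginal P(A) (row sums):
  P(A=0) = 19/24 + 0 = 19/24
  P(A=1) = 0 + 5/24 = 5/24
Marginal P(B) (column sums):
  P(B=0) = 19/24 + 0 = 19/24
  P(B=1) = 0 + 5/24 = 5/24

H(A) = -[(19/24)·log₂(19/24) + (5/24)·log₂(5/24)]
  = 0.2668 + 0.4715
  = 0.7383 bits
H(B) = -[(19/24)·log₂(19/24) + (5/24)·log₂(5/24)]
  = 0.2668 + 0.4715
  = 0.7383 bits
H(A,B) = -[(19/24)·log₂(19/24) + (5/24)·log₂(5/24)]
  = 0.2668 + 0.4715
  = 0.7383 bits

I(A;B) = H(A) + H(B) - H(A,B)
  = 0.7383 + 0.7383 - 0.7383
  = 0.7383 bits

I(A;B) = 0.7383 bits > I(X;Y) = 0.0000 bits, so (A, B) has the higher mutual information (stronger dependence).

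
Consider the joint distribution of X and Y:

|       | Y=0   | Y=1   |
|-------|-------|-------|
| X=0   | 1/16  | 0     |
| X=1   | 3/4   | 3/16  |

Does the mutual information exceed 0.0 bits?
Marginal P(X) (row sums):
  P(X=0) = 1/16 + 0 = 1/16
  P(X=1) = 3/4 + 3/16 = 15/16
Marginal P(Y) (column sums):
  P(Y=0) = 1/16 + 3/4 = 13/16
  P(Y=1) = 0 + 3/16 = 3/16

H(X) = -[(1/16)·log₂(1/16) + (15/16)·log₂(15/16)]
  = 0.2500 + 0.0873
  = 0.3373 bits
H(Y) = -[(13/16)·log₂(13/16) + (3/16)·log₂(3/16)]
  = 0.2434 + 0.4528
  = 0.6962 bits
H(X,Y) = -[(1/16)·log₂(1/16) + (3/4)·log₂(3/4) + (3/16)·log₂(3/16)]
  = 0.2500 + 0.3113 + 0.4528
  = 1.0141 bits

I(X;Y) = H(X) + H(Y) - H(X,Y)
  = 0.3373 + 0.6962 - 1.0141
  = 0.0194 bits

Yes. I(X;Y) = 0.0194 bits, which is > 0.0 bits.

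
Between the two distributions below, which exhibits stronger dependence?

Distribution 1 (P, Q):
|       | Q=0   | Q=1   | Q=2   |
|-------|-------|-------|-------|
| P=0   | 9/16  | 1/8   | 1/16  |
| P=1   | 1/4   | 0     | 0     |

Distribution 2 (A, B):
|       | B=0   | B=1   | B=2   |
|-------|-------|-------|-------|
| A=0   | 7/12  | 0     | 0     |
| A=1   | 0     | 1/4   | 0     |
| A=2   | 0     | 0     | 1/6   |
Distribution 1 (P, Q):
Marginal P(P) (row sums):
  P(P=0) = 9/16 + 1/8 + 1/16 = 3/4
  P(P=1) = 1/4 + 0 + 0 = 1/4
Marginal P(Q) (column sums):
  P(Q=0) = 9/16 + 1/4 = 13/16
  P(Q=1) = 1/8 + 0 = 1/8
  P(Q=2) = 1/16 + 0 = 1/16

H(P) = -[(3/4)·log₂(3/4) + (1/4)·log₂(1/4)]
  = 0.3113 + 0.5000
  = 0.8113 bits
H(Q) = -[(13/16)·log₂(13/16) + (1/8)·log₂(1/8) + (1/16)·log₂(1/16)]
  = 0.2434 + 0.3750 + 0.2500
  = 0.8684 bits
H(P,Q) = -[(9/16)·log₂(9/16) + (1/8)·log₂(1/8) + (1/16)·log₂(1/16) + (1/4)·log₂(1/4)]
  = 0.4669 + 0.3750 + 0.2500 + 0.5000
  = 1.5919 bits

I(P;Q) = H(P) + H(Q) - H(P,Q)
  = 0.8113 + 0.8684 - 1.5919
  = 0.0878 bits

Distribution 2 (A, B):
Marginal P(A) (row sums):
  P(A=0) = 7/12 + 0 + 0 = 7/12
  P(A=1) = 0 + 1/4 + 0 = 1/4
  P(A=2) = 0 + 0 + 1/6 = 1/6
Marginal P(B) (column sums):
  P(B=0) = 7/12 + 0 + 0 = 7/12
  P(B=1) = 0 + 1/4 + 0 = 1/4
  P(B=2) = 0 + 0 + 1/6 = 1/6

H(A) = -[(7/12)·log₂(7/12) + (1/4)·log₂(1/4) + (1/6)·log₂(1/6)]
  = 0.4536 + 0.5000 + 0.4308
  = 1.3844 bits
H(B) = -[(7/12)·log₂(7/12) + (1/4)·log₂(1/4) + (1/6)·log₂(1/6)]
  = 0.4536 + 0.5000 + 0.4308
  = 1.3844 bits
H(A,B) = -[(7/12)·log₂(7/12) + (1/4)·log₂(1/4) + (1/6)·log₂(1/6)]
  = 0.4536 + 0.5000 + 0.4308
  = 1.3844 bits

I(A;B) = H(A) + H(B) - H(A,B)
  = 1.3844 + 1.3844 - 1.3844
  = 1.3844 bits

I(A;B) = 1.3844 bits > I(P;Q) = 0.0878 bits, so (A, B) has the higher mutual information (stronger dependence).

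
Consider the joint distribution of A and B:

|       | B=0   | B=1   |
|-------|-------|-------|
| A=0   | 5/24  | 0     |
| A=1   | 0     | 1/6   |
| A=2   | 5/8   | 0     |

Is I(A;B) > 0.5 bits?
Marginal P(A) (row sums):
  P(A=0) = 5/24 + 0 = 5/24
  P(A=1) = 0 + 1/6 = 1/6
  P(A=2) = 5/8 + 0 = 5/8
Marginal P(B) (column sums):
  P(B=0) = 5/24 + 0 + 5/8 = 5/6
  P(B=1) = 0 + 1/6 + 0 = 1/6

H(A) = -[(5/24)·log₂(5/24) + (1/6)·log₂(1/6) + (5/8)·log₂(5/8)]
  = 0.4715 + 0.4308 + 0.4238
  = 1.3261 bits
H(B) = -[(5/6)·log₂(5/6) + (1/6)·log₂(1/6)]
  = 0.2192 + 0.4308
  = 0.6500 bits
H(A,B) = -[(5/24)·log₂(5/24) + (1/6)·log₂(1/6) + (5/8)·log₂(5/8)]
  = 0.4715 + 0.4308 + 0.4238
  = 1.3261 bits

I(A;B) = H(A) + H(B) - H(A,B)
  = 1.3261 + 0.6500 - 1.3261
  = 0.6500 bits

Yes. I(A;B) = 0.6500 bits, which is > 0.5 bits.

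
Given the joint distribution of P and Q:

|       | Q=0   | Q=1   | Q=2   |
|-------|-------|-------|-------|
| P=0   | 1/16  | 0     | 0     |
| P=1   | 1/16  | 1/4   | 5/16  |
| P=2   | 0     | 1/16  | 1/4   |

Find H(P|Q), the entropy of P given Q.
Marginal P(Q) (column sums):
  P(Q=0) = 1/16 + 1/16 + 0 = 1/8
  P(Q=1) = 0 + 1/4 + 1/16 = 5/16
  P(Q=2) = 0 + 5/16 + 1/4 = 9/16

H(P|Q) = -Σ P(P,Q)·log₂ P(P|Q), where P(P|Q) = P(P,Q) / P(Q)
  (cells with P(P,Q) = 0 contribute 0)
  (P=0,Q=0): P(P|Q) = (1/16)/(1/8) = 1/2;  -(1/16)·log₂(1/2) = 0.0625
  (P=1,Q=0): P(P|Q) = (1/16)/(1/8) = 1/2;  -(1/16)·log₂(1/2) = 0.0625
  (P=1,Q=1): P(P|Q) = (1/4)/(5/16) = 4/5;  -(1/4)·log₂(4/5) = 0.0805
  (P=1,Q=2): P(P|Q) = (5/16)/(9/16) = 5/9;  -(5/16)·log₂(5/9) = 0.2650
  (P=2,Q=1): P(P|Q) = (1/16)/(5/16) = 1/5;  -(1/16)·log₂(1/5) = 0.1451
  (P=2,Q=2): P(P|Q) = (1/4)/(9/16) = 4/9;  -(1/4)·log₂(4/9) = 0.2925
H(P|Q) = 0.0625 + 0.0625 + 0.0805 + 0.2650 + 0.1451 + 0.2925
  = 0.9081 bits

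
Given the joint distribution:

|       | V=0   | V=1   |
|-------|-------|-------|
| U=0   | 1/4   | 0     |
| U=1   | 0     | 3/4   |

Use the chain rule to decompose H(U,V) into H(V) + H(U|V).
By the chain rule: H(U,V) = H(V) + H(U|V)

Marginal P(V) (column sums):
  P(V=0) = 1/4 + 0 = 1/4
  P(V=1) = 0 + 3/4 = 3/4
H(V) = -[(1/4)·log₂(1/4) + (3/4)·log₂(3/4)]
  = 0.5000 + 0.3113
  = 0.8113 bits
H(U|V) = -Σ P(U,V)·log₂ P(U|V), where P(U|V) = P(U,V) / P(V)
  (cells with P(U,V) = 0 contribute 0)
  (U=0,V=0): P(U|V) = (1/4)/(1/4) = 1;  -(1/4)·log₂(1) = 0.0000
  (U=1,V=1): P(U|V) = (3/4)/(3/4) = 1;  -(3/4)·log₂(1) = 0.0000
H(U|V) = 0.0000 + 0.0000
  = 0.0000 bits

H(U,V) = H(V) + H(U|V) = 0.8113 + 0.0000 = 0.8113 bits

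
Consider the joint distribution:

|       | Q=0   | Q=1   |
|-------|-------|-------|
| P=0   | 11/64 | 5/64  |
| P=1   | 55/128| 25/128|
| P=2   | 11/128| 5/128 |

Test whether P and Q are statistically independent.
Marginal P(P) (row sums):
  P(P=0) = 11/64 + 5/64 = 1/4
  P(P=1) = 55/128 + 25/128 = 5/8
  P(P=2) = 11/128 + 5/128 = 1/8
Marginal P(Q) (column sums):
  P(Q=0) = 11/64 + 55/128 + 11/128 = 11/16
  P(Q=1) = 5/64 + 25/128 + 5/128 = 5/16

P and Q are independent iff P(P=i,Q=j) = P(P=i)·P(Q=j) for every cell.
  P(P=0)·P(Q=0) = 1/4 × 11/16 = 11/64 = P(P=0,Q=0) ✓
  P(P=0)·P(Q=1) = 1/4 × 5/16 = 5/64 = P(P=0,Q=1) ✓
  P(P=1)·P(Q=0) = 5/8 × 11/16 = 55/128 = P(P=1,Q=0) ✓
  P(P=1)·P(Q=1) = 5/8 × 5/16 = 25/128 = P(P=1,Q=1) ✓
  P(P=2)·P(Q=0) = 1/8 × 11/16 = 11/128 = P(P=2,Q=0) ✓
  P(P=2)·P(Q=1) = 1/8 × 5/16 = 5/128 = P(P=2,Q=1) ✓

Yes, P and Q are independent: every cell factors, so I(P;Q) = 0 bits.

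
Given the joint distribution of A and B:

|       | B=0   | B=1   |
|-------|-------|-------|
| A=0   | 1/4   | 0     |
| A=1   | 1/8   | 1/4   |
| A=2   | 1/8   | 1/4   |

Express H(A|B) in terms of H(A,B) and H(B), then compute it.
H(A|B) = H(A,B) - H(B)

Marginal P(B) (column sums):
  P(B=0) = 1/4 + 1/8 + 1/8 = 1/2
  P(B=1) = 0 + 1/4 + 1/4 = 1/2

H(A,B) = -[(1/4)·log₂(1/4) + (1/8)·log₂(1/8) + (1/4)·log₂(1/4) + (1/8)·log₂(1/8) + (1/4)·log₂(1/4)]
  = 0.5000 + 0.3750 + 0.5000 + 0.3750 + 0.5000
  = 2.2500 bits
H(B) = -[(1/2)·log₂(1/2) + (1/2)·log₂(1/2)]
  = 0.5000 + 0.5000
  = 1.0000 bits

H(A|B) = 2.2500 - 1.0000 = 1.2500 bits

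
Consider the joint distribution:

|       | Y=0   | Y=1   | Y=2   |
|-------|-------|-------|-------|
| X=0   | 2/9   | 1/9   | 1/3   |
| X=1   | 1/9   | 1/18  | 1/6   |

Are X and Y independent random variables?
Marginal P(X) (row sums):
  P(X=0) = 2/9 + 1/9 + 1/3 = 2/3
  P(X=1) = 1/9 + 1/18 + 1/6 = 1/3
Marginal P(Y) (column sums):
  P(Y=0) = 2/9 + 1/9 = 1/3
  P(Y=1) = 1/9 + 1/18 = 1/6
  P(Y=2) = 1/3 + 1/6 = 1/2

X and Y are independent iff P(X=i,Y=j) = P(X=i)·P(Y=j) for every cell.
  P(X=0)·P(Y=0) = 2/3 × 1/3 = 2/9 = P(X=0,Y=0) ✓
  P(X=0)·P(Y=1) = 2/3 × 1/6 = 1/9 = P(X=0,Y=1) ✓
  P(X=0)·P(Y=2) = 2/3 × 1/2 = 1/3 = P(X=0,Y=2) ✓
  P(X=1)·P(Y=0) = 1/3 × 1/3 = 1/9 = P(X=1,Y=0) ✓
  P(X=1)·P(Y=1) = 1/3 × 1/6 = 1/18 = P(X=1,Y=1) ✓
  P(X=1)·P(Y=2) = 1/3 × 1/2 = 1/6 = P(X=1,Y=2) ✓

Yes, X and Y are independent: every cell factors, so I(X;Y) = 0 bits.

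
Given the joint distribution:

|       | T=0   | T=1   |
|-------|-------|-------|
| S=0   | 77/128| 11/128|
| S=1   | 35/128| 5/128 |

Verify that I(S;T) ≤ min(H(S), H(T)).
Marginal P(S) (row sums):
  P(S=0) = 77/128 + 11/128 = 11/16
  P(S=1) = 35/128 + 5/128 = 5/16
Marginal P(T) (column sums):
  P(T=0) = 77/128 + 35/128 = 7/8
  P(T=1) = 11/128 + 5/128 = 1/8

H(S) = -[(11/16)·log₂(11/16) + (5/16)·log₂(5/16)]
  = 0.3716 + 0.5244
  = 0.8960 bits
H(T) = -[(7/8)·log₂(7/8) + (1/8)·log₂(1/8)]
  = 0.1686 + 0.3750
  = 0.5436 bits
H(S,T) = -[(77/128)·log₂(77/128) + (11/128)·log₂(11/128) + (35/128)·log₂(35/128) + (5/128)·log₂(5/128)]
  = 0.4411 + 0.3043 + 0.5115 + 0.1827
  = 1.4396 bits

I(S;T) = H(S) + H(T) - H(S,T)
  = 0.8960 + 0.5436 - 1.4396
  = 0.0000 bits

min(H(S), H(T)) = min(0.8960, 0.5436) = 0.5436 bits
Since 0.0000 ≤ 0.5436, the bound is satisfied ✓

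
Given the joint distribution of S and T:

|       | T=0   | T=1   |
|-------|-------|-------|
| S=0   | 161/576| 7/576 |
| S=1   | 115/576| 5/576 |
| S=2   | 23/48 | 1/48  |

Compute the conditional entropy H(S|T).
Marginal P(T) (column sums):
  P(T=0) = 161/576 + 115/576 + 23/48 = 23/24
  P(T=1) = 7/576 + 5/576 + 1/48 = 1/24

H(S|T) = -Σ P(S,T)·log₂ P(S|T), where P(S|T) = P(S,T) / P(T)
  (S=0,T=0): P(S|T) = (161/576)/(23/24) = 7/24;  -(161/576)·log₂(7/24) = 0.4969
  (S=0,T=1): P(S|T) = (7/576)/(1/24) = 7/24;  -(7/576)·log₂(7/24) = 0.0216
  (S=1,T=0): P(S|T) = (115/576)/(23/24) = 5/24;  -(115/576)·log₂(5/24) = 0.4518
  (S=1,T=1): P(S|T) = (5/576)/(1/24) = 5/24;  -(5/576)·log₂(5/24) = 0.0196
  (S=2,T=0): P(S|T) = (23/48)/(23/24) = 1/2;  -(23/48)·log₂(1/2) = 0.4792
  (S=2,T=1): P(S|T) = (1/48)/(1/24) = 1/2;  -(1/48)·log₂(1/2) = 0.0208
H(S|T) = 0.4969 + 0.0216 + 0.4518 + 0.0196 + 0.4792 + 0.0208
  = 1.4899 bits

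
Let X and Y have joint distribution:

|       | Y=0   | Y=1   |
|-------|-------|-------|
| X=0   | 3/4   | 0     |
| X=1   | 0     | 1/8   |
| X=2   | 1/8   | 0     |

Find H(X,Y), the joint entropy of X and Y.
H(X,Y) = -Σ P(X,Y) log₂ P(X,Y), summed over the non-zero cells:
H(X,Y) = -[(3/4)·log₂(3/4) + (1/8)·log₂(1/8) + (1/8)·log₂(1/8)]
  = 0.3113 + 0.3750 + 0.3750
  = 1.0613 bits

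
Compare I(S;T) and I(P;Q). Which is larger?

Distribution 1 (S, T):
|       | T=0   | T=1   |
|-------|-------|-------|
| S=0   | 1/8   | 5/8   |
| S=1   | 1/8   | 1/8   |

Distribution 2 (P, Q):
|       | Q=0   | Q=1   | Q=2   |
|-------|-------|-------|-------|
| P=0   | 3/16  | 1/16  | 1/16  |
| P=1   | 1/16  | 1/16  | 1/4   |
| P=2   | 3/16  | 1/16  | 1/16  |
Distribution 1 (S, T):
Marginal P(S) (row sums):
  P(S=0) = 1/8 + 5/8 = 3/4
  P(S=1) = 1/8 + 1/8 = 1/4
Marginal P(T) (column sums):
  P(T=0) = 1/8 + 1/8 = 1/4
  P(T=1) = 5/8 + 1/8 = 3/4

H(S) = -[(3/4)·log₂(3/4) + (1/4)·log₂(1/4)]
  = 0.3113 + 0.5000
  = 0.8113 bits
H(T) = -[(1/4)·log₂(1/4) + (3/4)·log₂(3/4)]
  = 0.5000 + 0.3113
  = 0.8113 bits
H(S,T) = -[(1/8)·log₂(1/8) + (5/8)·log₂(5/8) + (1/8)·log₂(1/8) + (1/8)·log₂(1/8)]
  = 0.3750 + 0.4238 + 0.3750 + 0.3750
  = 1.5488 bits

I(S;T) = H(S) + H(T) - H(S,T)
  = 0.8113 + 0.8113 - 1.5488
  = 0.0738 bits

Distribution 2 (P, Q):
Marginal P(P) (row sums):
  P(P=0) = 3/16 + 1/16 + 1/16 = 5/16
  P(P=1) = 1/16 + 1/16 + 1/4 = 3/8
  P(P=2) = 3/16 + 1/16 + 1/16 = 5/16
Marginal P(Q) (column sums):
  P(Q=0) = 3/16 + 1/16 + 3/16 = 7/16
  P(Q=1) = 1/16 + 1/16 + 1/16 = 3/16
  P(Q=2) = 1/16 + 1/4 + 1/16 = 3/8

H(P) = -[(5/16)·log₂(5/16) + (3/8)·log₂(3/8) + (5/16)·log₂(5/16)]
  = 0.5244 + 0.5306 + 0.5244
  = 1.5794 bits
H(Q) = -[(7/16)·log₂(7/16) + (3/16)·log₂(3/16) + (3/8)·log₂(3/8)]
  = 0.5218 + 0.4528 + 0.5306
  = 1.5052 bits
H(P,Q) = -[(3/16)·log₂(3/16) + (1/16)·log₂(1/16) + (1/16)·log₂(1/16) + (1/16)·log₂(1/16) + (1/16)·log₂(1/16) + (1/4)·log₂(1/4) + (3/16)·log₂(3/16) + (1/16)·log₂(1/16) + (1/16)·log₂(1/16)]
  = 0.4528 + 0.2500 + 0.2500 + 0.2500 + 0.2500 + 0.5000 + 0.4528 + 0.2500 + 0.2500
  = 2.9056 bits

I(P;Q) = H(P) + H(Q) - H(P,Q)
  = 1.5794 + 1.5052 - 2.9056
  = 0.1790 bits

I(P;Q) = 0.1790 bits > I(S;T) = 0.0738 bits, so (P, Q) has the higher mutual information (stronger dependence).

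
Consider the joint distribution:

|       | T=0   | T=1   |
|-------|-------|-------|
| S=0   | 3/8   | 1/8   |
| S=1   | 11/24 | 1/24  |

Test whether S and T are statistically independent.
Marginal P(S) (row sums):
  P(S=0) = 3/8 + 1/8 = 1/2
  P(S=1) = 11/24 + 1/24 = 1/2
Marginal P(T) (column sums):
  P(T=0) = 3/8 + 11/24 = 5/6
  P(T=1) = 1/8 + 1/24 = 1/6

S and T are independent iff P(S=i,T=j) = P(S=i)·P(T=j) for every cell.
  P(S=0)·P(T=0) = 1/2 × 5/6 = 5/12, but P(S=0,T=0) = 3/8 ✗

No, S and T are not independent. Quantitatively, I(S;T) > 0:

H(S) = -[(1/2)·log₂(1/2) + (1/2)·log₂(1/2)]
  = 0.5000 + 0.5000
  = 1.0000 bits
H(T) = -[(5/6)·log₂(5/6) + (1/6)·log₂(1/6)]
  = 0.2192 + 0.4308
  = 0.6500 bits
H(S,T) = -[(3/8)·log₂(3/8) + (1/8)·log₂(1/8) + (11/24)·log₂(11/24) + (1/24)·log₂(1/24)]
  = 0.5306 + 0.3750 + 0.5159 + 0.1910
  = 1.6125 bits
I(S;T) = H(S) + H(T) - H(S,T) = 1.0000 + 0.6500 - 1.6125 = 0.0375 bits > 0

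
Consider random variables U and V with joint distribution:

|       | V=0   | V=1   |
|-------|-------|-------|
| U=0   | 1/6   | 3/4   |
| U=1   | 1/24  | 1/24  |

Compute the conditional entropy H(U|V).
Marginal P(V) (column sums):
  P(V=0) = 1/6 + 1/24 = 5/24
  P(V=1) = 3/4 + 1/24 = 19/24

H(U|V) = -Σ P(U,V)·log₂ P(U|V), where P(U|V) = P(U,V) / P(V)
  (U=0,V=0): P(U|V) = (1/6)/(5/24) = 4/5;  -(1/6)·log₂(4/5) = 0.0537
  (U=0,V=1): P(U|V) = (3/4)/(19/24) = 18/19;  -(3/4)·log₂(18/19) = 0.0585
  (U=1,V=0): P(U|V) = (1/24)/(5/24) = 1/5;  -(1/24)·log₂(1/5) = 0.0967
  (U=1,V=1): P(U|V) = (1/24)/(19/24) = 1/19;  -(1/24)·log₂(1/19) = 0.1770
H(U|V) = 0.0537 + 0.0585 + 0.0967 + 0.1770
  = 0.3859 bits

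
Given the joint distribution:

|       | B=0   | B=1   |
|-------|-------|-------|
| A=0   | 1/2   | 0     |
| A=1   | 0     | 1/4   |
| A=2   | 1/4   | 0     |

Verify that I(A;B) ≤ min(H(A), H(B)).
Marginal P(A) (row sums):
  P(A=0) = 1/2 + 0 = 1/2
  P(A=1) = 0 + 1/4 = 1/4
  P(A=2) = 1/4 + 0 = 1/4
Marginal P(B) (column sums):
  P(B=0) = 1/2 + 0 + 1/4 = 3/4
  P(B=1) = 0 + 1/4 + 0 = 1/4

H(A) = -[(1/2)·log₂(1/2) + (1/4)·log₂(1/4) + (1/4)·log₂(1/4)]
  = 0.5000 + 0.5000 + 0.5000
  = 1.5000 bits
H(B) = -[(3/4)·log₂(3/4) + (1/4)·log₂(1/4)]
  = 0.3113 + 0.5000
  = 0.8113 bits
H(A,B) = -[(1/2)·log₂(1/2) + (1/4)·log₂(1/4) + (1/4)·log₂(1/4)]
  = 0.5000 + 0.5000 + 0.5000
  = 1.5000 bits

I(A;B) = H(A) + H(B) - H(A,B)
  = 1.5000 + 0.8113 - 1.5000
  = 0.8113 bits

min(H(A), H(B)) = min(1.5000, 0.8113) = 0.8113 bits
Since 0.8113 ≤ 0.8113, the bound is satisfied ✓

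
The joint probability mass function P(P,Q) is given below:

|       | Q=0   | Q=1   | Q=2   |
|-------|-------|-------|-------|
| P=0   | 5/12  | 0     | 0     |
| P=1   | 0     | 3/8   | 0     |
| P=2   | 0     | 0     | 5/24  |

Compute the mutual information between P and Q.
Marginal P(P) (row sums):
  P(P=0) = 5/12 + 0 + 0 = 5/12
  P(P=1) = 0 + 3/8 + 0 = 3/8
  P(P=2) = 0 + 0 + 5/24 = 5/24
Marginal P(Q) (column sums):
  P(Q=0) = 5/12 + 0 + 0 = 5/12
  P(Q=1) = 0 + 3/8 + 0 = 3/8
  P(Q=2) = 0 + 0 + 5/24 = 5/24

H(P) = -[(5/12)·log₂(5/12) + (3/8)·log₂(3/8) + (5/24)·log₂(5/24)]
  = 0.5263 + 0.5306 + 0.4715
  = 1.5284 bits
H(Q) = -[(5/12)·log₂(5/12) + (3/8)·log₂(3/8) + (5/24)·log₂(5/24)]
  = 0.5263 + 0.5306 + 0.4715
  = 1.5284 bits
H(P,Q) = -[(5/12)·log₂(5/12) + (3/8)·log₂(3/8) + (5/24)·log₂(5/24)]
  = 0.5263 + 0.5306 + 0.4715
  = 1.5284 bits

I(P;Q) = H(P) + H(Q) - H(P,Q)
  = 1.5284 + 1.5284 - 1.5284
  = 1.5284 bits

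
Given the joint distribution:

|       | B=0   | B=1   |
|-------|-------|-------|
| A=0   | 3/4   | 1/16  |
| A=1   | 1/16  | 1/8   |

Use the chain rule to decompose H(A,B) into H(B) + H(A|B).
By the chain rule: H(A,B) = H(B) + H(A|B)

Marginal P(B) (column sums):
  P(B=0) = 3/4 + 1/16 = 13/16
  P(B=1) = 1/16 + 1/8 = 3/16
H(B) = -[(13/16)·log₂(13/16) + (3/16)·log₂(3/16)]
  = 0.2434 + 0.4528
  = 0.6962 bits
H(A|B) = -Σ P(A,B)·log₂ P(A|B), where P(A|B) = P(A,B) / P(B)
  (A=0,B=0): P(A|B) = (3/4)/(13/16) = 12/13;  -(3/4)·log₂(12/13) = 0.0866
  (A=0,B=1): P(A|B) = (1/16)/(3/16) = 1/3;  -(1/16)·log₂(1/3) = 0.0991
  (A=1,B=0): P(A|B) = (1/16)/(13/16) = 1/13;  -(1/16)·log₂(1/13) = 0.2313
  (A=1,B=1): P(A|B) = (1/8)/(3/16) = 2/3;  -(1/8)·log₂(2/3) = 0.0731
H(A|B) = 0.0866 + 0.0991 + 0.2313 + 0.0731
  = 0.4901 bits

H(A,B) = H(B) + H(A|B) = 0.6962 + 0.4901 = 1.1863 bits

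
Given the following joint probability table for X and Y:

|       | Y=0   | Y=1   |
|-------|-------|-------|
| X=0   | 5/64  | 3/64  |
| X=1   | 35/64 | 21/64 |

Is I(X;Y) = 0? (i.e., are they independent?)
Marginal P(X) (row sums):
  P(X=0) = 5/64 + 3/64 = 1/8
  P(X=1) = 35/64 + 21/64 = 7/8
Marginal P(Y) (column sums):
  P(Y=0) = 5/64 + 35/64 = 5/8
  P(Y=1) = 3/64 + 21/64 = 3/8

X and Y are independent iff P(X=i,Y=j) = P(X=i)·P(Y=j) for every cell.
  P(X=0)·P(Y=0) = 1/8 × 5/8 = 5/64 = P(X=0,Y=0) ✓
  P(X=0)·P(Y=1) = 1/8 × 3/8 = 3/64 = P(X=0,Y=1) ✓
  P(X=1)·P(Y=0) = 7/8 × 5/8 = 35/64 = P(X=1,Y=0) ✓
  P(X=1)·P(Y=1) = 7/8 × 3/8 = 21/64 = P(X=1,Y=1) ✓

Yes, X and Y are independent: every cell factors, so I(X;Y) = 0 bits.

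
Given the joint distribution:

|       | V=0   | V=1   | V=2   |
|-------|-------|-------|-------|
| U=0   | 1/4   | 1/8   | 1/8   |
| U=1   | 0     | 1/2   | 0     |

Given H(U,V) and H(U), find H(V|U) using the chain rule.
From the chain rule: H(U,V) = H(U) + H(V|U)
Therefore: H(V|U) = H(U,V) - H(U)

H(U,V) = -[(1/4)·log₂(1/4) + (1/8)·log₂(1/8) + (1/8)·log₂(1/8) + (1/2)·log₂(1/2)]
  = 0.5000 + 0.3750 + 0.3750 + 0.5000
  = 1.7500 bits
Marginal P(U) (row sums):
  P(U=0) = 1/4 + 1/8 + 1/8 = 1/2
  P(U=1) = 0 + 1/2 + 0 = 1/2
H(U) = -[(1/2)·log₂(1/2) + (1/2)·log₂(1/2)]
  = 0.5000 + 0.5000
  = 1.0000 bits

H(V|U) = 1.7500 - 1.0000 = 0.7500 bits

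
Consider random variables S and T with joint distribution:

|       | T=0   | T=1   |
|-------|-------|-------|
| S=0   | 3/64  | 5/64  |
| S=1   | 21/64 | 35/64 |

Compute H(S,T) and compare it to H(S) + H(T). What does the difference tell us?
Marginal P(S) (row sums):
  P(S=0) = 3/64 + 5/64 = 1/8
  P(S=1) = 21/64 + 35/64 = 7/8
Marginal P(T) (column sums):
  P(T=0) = 3/64 + 21/64 = 3/8
  P(T=1) = 5/64 + 35/64 = 5/8

H(S,T) = -[(3/64)·log₂(3/64) + (5/64)·log₂(5/64) + (21/64)·log₂(21/64) + (35/64)·log₂(35/64)]
  = 0.2070 + 0.2873 + 0.5275 + 0.4762
  = 1.4980 bits
H(S) = -[(1/8)·log₂(1/8) + (7/8)·log₂(7/8)]
  = 0.3750 + 0.1686
  = 0.5436 bits
H(T) = -[(3/8)·log₂(3/8) + (5/8)·log₂(5/8)]
  = 0.5306 + 0.4238
  = 0.9544 bits

H(S) + H(T) = 0.5436 + 0.9544 = 1.4980 bits
Difference: H(S) + H(T) - H(S,T) = 1.4980 - 1.4980 = 0.0000 bits = I(S;T)

The difference is the mutual information; it is 0 here, so S and T are independent (the joint entropy equals the sum of the marginal entropies).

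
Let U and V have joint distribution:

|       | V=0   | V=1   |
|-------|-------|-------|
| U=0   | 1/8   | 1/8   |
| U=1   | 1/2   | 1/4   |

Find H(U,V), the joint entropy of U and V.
H(U,V) = -Σ P(U,V) log₂ P(U,V), summed over the non-zero cells:
H(U,V) = -[(1/8)·log₂(1/8) + (1/8)·log₂(1/8) + (1/2)·log₂(1/2) + (1/4)·log₂(1/4)]
  = 0.3750 + 0.3750 + 0.5000 + 0.5000
  = 1.7500 bits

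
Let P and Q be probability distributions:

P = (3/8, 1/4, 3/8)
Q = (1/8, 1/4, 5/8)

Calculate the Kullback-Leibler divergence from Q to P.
D(P||Q) = Σ P(i) log₂(P(i)/Q(i))
  i=0: (3/8) × log₂((3/8)/(1/8)) = (3/8) × log₂(3) = 0.5944
  i=1: (1/4) × log₂((1/4)/(1/4)) = (1/4) × log₂(1) = 0.0000
  i=2: (3/8) × log₂((3/8)/(5/8)) = (3/8) × log₂(3/5) = -0.2764
D(P||Q) = 0.5944 + 0.0000 - 0.2764
  = 0.3180 bits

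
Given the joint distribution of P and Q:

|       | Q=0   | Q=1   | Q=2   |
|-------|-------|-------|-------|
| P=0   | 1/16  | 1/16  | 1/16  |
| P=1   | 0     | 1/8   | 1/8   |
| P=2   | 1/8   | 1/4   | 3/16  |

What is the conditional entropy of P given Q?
Marginal P(Q) (column sums):
  P(Q=0) = 1/16 + 0 + 1/8 = 3/16
  P(Q=1) = 1/16 + 1/8 + 1/4 = 7/16
  P(Q=2) = 1/16 + 1/8 + 3/16 = 3/8

H(P|Q) = -Σ P(P,Q)·log₂ P(P|Q), where P(P|Q) = P(P,Q) / P(Q)
  (cells with P(P,Q) = 0 contribute 0)
  (P=0,Q=0): P(P|Q) = (1/16)/(3/16) = 1/3;  -(1/16)·log₂(1/3) = 0.0991
  (P=0,Q=1): P(P|Q) = (1/16)/(7/16) = 1/7;  -(1/16)·log₂(1/7) = 0.1755
  (P=0,Q=2): P(P|Q) = (1/16)/(3/8) = 1/6;  -(1/16)·log₂(1/6) = 0.1616
  (P=1,Q=1): P(P|Q) = (1/8)/(7/16) = 2/7;  -(1/8)·log₂(2/7) = 0.2259
  (P=1,Q=2): P(P|Q) = (1/8)/(3/8) = 1/3;  -(1/8)·log₂(1/3) = 0.1981
  (P=2,Q=0): P(P|Q) = (1/8)/(3/16) = 2/3;  -(1/8)·log₂(2/3) = 0.0731
  (P=2,Q=1): P(P|Q) = (1/4)/(7/16) = 4/7;  -(1/4)·log₂(4/7) = 0.2018
  (P=2,Q=2): P(P|Q) = (3/16)/(3/8) = 1/2;  -(3/16)·log₂(1/2) = 0.1875
H(P|Q) = 0.0991 + 0.1755 + 0.1616 + 0.2259 + 0.1981 + 0.0731 + 0.2018 + 0.1875
  = 1.3226 bits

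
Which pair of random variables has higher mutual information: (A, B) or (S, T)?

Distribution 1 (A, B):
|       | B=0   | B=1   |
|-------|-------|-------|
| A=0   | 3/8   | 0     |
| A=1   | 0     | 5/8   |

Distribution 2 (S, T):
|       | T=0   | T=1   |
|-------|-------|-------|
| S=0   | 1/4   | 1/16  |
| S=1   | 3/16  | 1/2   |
Distribution 1 (A, B):
Marginal P(A) (row sums):
  P(A=0) = 3/8 + 0 = 3/8
  P(A=1) = 0 + 5/8 = 5/8
Marginal P(B) (column sums):
  P(B=0) = 3/8 + 0 = 3/8
  P(B=1) = 0 + 5/8 = 5/8

H(A) = -[(3/8)·log₂(3/8) + (5/8)·log₂(5/8)]
  = 0.5306 + 0.4238
  = 0.9544 bits
H(B) = -[(3/8)·log₂(3/8) + (5/8)·log₂(5/8)]
  = 0.5306 + 0.4238
  = 0.9544 bits
H(A,B) = -[(3/8)·log₂(3/8) + (5/8)·log₂(5/8)]
  = 0.5306 + 0.4238
  = 0.9544 bits

I(A;B) = H(A) + H(B) - H(A,B)
  = 0.9544 + 0.9544 - 0.9544
  = 0.9544 bits

Distribution 2 (S, T):
Marginal P(S) (row sums):
  P(S=0) = 1/4 + 1/16 = 5/16
  P(S=1) = 3/16 + 1/2 = 11/16
Marginal P(T) (column sums):
  P(T=0) = 1/4 + 3/16 = 7/16
  P(T=1) = 1/16 + 1/2 = 9/16

H(S) = -[(5/16)·log₂(5/16) + (11/16)·log₂(11/16)]
  = 0.5244 + 0.3716
  = 0.8960 bits
H(T) = -[(7/16)·log₂(7/16) + (9/16)·log₂(9/16)]
  = 0.5218 + 0.4669
  = 0.9887 bits
H(S,T) = -[(1/4)·log₂(1/4) + (1/16)·log₂(1/16) + (3/16)·log₂(3/16) + (1/2)·log₂(1/2)]
  = 0.5000 + 0.2500 + 0.4528 + 0.5000
  = 1.7028 bits

I(S;T) = H(S) + H(T) - H(S,T)
  = 0.8960 + 0.9887 - 1.7028
  = 0.1819 bits

I(A;B) = 0.9544 bits > I(S;T) = 0.1819 bits, so (A, B) has the higher mutual information (stronger dependence).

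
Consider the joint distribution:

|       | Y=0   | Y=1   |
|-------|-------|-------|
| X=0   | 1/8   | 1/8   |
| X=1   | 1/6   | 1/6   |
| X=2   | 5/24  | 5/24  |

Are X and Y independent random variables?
Marginal P(X) (row sums):
  P(X=0) = 1/8 + 1/8 = 1/4
  P(X=1) = 1/6 + 1/6 = 1/3
  P(X=2) = 5/24 + 5/24 = 5/12
Marginal P(Y) (column sums):
  P(Y=0) = 1/8 + 1/6 + 5/24 = 1/2
  P(Y=1) = 1/8 + 1/6 + 5/24 = 1/2

X and Y are independent iff P(X=i,Y=j) = P(X=i)·P(Y=j) for every cell.
  P(X=0)·P(Y=0) = 1/4 × 1/2 = 1/8 = P(X=0,Y=0) ✓
  P(X=0)·P(Y=1) = 1/4 × 1/2 = 1/8 = P(X=0,Y=1) ✓
  P(X=1)·P(Y=0) = 1/3 × 1/2 = 1/6 = P(X=1,Y=0) ✓
  P(X=1)·P(Y=1) = 1/3 × 1/2 = 1/6 = P(X=1,Y=1) ✓
  P(X=2)·P(Y=0) = 5/12 × 1/2 = 5/24 = P(X=2,Y=0) ✓
  P(X=2)·P(Y=1) = 5/12 × 1/2 = 5/24 = P(X=2,Y=1) ✓

Yes, X and Y are independent: every cell factors, so I(X;Y) = 0 bits.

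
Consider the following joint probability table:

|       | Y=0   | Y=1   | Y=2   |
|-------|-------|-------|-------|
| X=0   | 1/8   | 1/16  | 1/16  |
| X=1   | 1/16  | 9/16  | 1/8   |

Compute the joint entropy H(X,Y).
H(X,Y) = -Σ P(X,Y) log₂ P(X,Y), summed over the non-zero cells:
H(X,Y) = -[(1/8)·log₂(1/8) + (1/16)·log₂(1/16) + (1/16)·log₂(1/16) + (1/16)·log₂(1/16) + (9/16)·log₂(9/16) + (1/8)·log₂(1/8)]
  = 0.3750 + 0.2500 + 0.2500 + 0.2500 + 0.4669 + 0.3750
  = 1.9669 bits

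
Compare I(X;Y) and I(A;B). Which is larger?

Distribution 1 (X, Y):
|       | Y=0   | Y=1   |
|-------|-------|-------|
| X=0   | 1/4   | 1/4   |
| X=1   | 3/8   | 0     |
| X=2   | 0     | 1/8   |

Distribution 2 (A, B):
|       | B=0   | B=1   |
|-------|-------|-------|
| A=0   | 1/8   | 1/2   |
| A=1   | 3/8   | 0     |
Distribution 1 (X, Y):
Marginal P(X) (row sums):
  P(X=0) = 1/4 + 1/4 = 1/2
  P(X=1) = 3/8 + 0 = 3/8
  P(X=2) = 0 + 1/8 = 1/8
Marginal P(Y) (column sums):
  P(Y=0) = 1/4 + 3/8 + 0 = 5/8
  P(Y=1) = 1/4 + 0 + 1/8 = 3/8

H(X) = -[(1/2)·log₂(1/2) + (3/8)·log₂(3/8) + (1/8)·log₂(1/8)]
  = 0.5000 + 0.5306 + 0.3750
  = 1.4056 bits
H(Y) = -[(5/8)·log₂(5/8) + (3/8)·log₂(3/8)]
  = 0.4238 + 0.5306
  = 0.9544 bits
H(X,Y) = -[(1/4)·log₂(1/4) + (1/4)·log₂(1/4) + (3/8)·log₂(3/8) + (1/8)·log₂(1/8)]
  = 0.5000 + 0.5000 + 0.5306 + 0.3750
  = 1.9056 bits

I(X;Y) = H(X) + H(Y) - H(X,Y)
  = 1.4056 + 0.9544 - 1.9056
  = 0.4544 bits

Distribution 2 (A, B):
Marginal P(A) (row sums):
  P(A=0) = 1/8 + 1/2 = 5/8
  P(A=1) = 3/8 + 0 = 3/8
Marginal P(B) (column sums):
  P(B=0) = 1/8 + 3/8 = 1/2
  P(B=1) = 1/2 + 0 = 1/2

H(A) = -[(5/8)·log₂(5/8) + (3/8)·log₂(3/8)]
  = 0.4238 + 0.5306
  = 0.9544 bits
H(B) = -[(1/2)·log₂(1/2) + (1/2)·log₂(1/2)]
  = 0.5000 + 0.5000
  = 1.0000 bits
H(A,B) = -[(1/8)·log₂(1/8) + (1/2)·log₂(1/2) + (3/8)·log₂(3/8)]
  = 0.3750 + 0.5000 + 0.5306
  = 1.4056 bits

I(A;B) = H(A) + H(B) - H(A,B)
  = 0.9544 + 1.0000 - 1.4056
  = 0.5488 bits

I(A;B) = 0.5488 bits > I(X;Y) = 0.4544 bits, so (A, B) has the higher mutual information (stronger dependence).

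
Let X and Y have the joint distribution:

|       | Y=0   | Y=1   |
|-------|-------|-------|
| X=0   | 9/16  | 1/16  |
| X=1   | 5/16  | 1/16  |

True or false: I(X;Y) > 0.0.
Marginal P(X) (row sums):
  P(X=0) = 9/16 + 1/16 = 5/8
  P(X=1) = 5/16 + 1/16 = 3/8
Marginal P(Y) (column sums):
  P(Y=0) = 9/16 + 5/16 = 7/8
  P(Y=1) = 1/16 + 1/16 = 1/8

H(X) = -[(5/8)·log₂(5/8) + (3/8)·log₂(3/8)]
  = 0.4238 + 0.5306
  = 0.9544 bits
H(Y) = -[(7/8)·log₂(7/8) + (1/8)·log₂(1/8)]
  = 0.1686 + 0.3750
  = 0.5436 bits
H(X,Y) = -[(9/16)·log₂(9/16) + (1/16)·log₂(1/16) + (5/16)·log₂(5/16) + (1/16)·log₂(1/16)]
  = 0.4669 + 0.2500 + 0.5244 + 0.2500
  = 1.4913 bits

I(X;Y) = H(X) + H(Y) - H(X,Y)
  = 0.9544 + 0.5436 - 1.4913
  = 0.0067 bits

True. I(X;Y) = 0.0067 bits, which is > 0.0 bits.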